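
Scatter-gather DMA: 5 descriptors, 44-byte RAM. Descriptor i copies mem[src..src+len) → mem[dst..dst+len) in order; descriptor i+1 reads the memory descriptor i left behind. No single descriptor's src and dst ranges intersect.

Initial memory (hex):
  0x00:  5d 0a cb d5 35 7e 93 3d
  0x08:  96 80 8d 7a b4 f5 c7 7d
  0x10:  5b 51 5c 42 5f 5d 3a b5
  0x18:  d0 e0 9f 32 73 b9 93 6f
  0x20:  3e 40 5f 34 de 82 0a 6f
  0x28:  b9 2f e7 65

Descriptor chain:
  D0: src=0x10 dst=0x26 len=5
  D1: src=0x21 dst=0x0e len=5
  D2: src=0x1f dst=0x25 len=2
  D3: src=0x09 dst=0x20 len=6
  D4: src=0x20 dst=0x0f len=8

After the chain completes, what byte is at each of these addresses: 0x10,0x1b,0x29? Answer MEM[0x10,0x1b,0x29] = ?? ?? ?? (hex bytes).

MEM[0x10,0x1b,0x29] = 8d 32 42

[0] 0x10->0x26 len=5 : 5b 51 5c 42 5f
[1] 0x21->0x0e len=5 : 40 5f 34 de 82
[2] 0x1f->0x25 len=2 : 6f 3e
[3] 0x09->0x20 len=6 : 80 8d 7a b4 f5 40
[4] 0x20->0x0f len=8 : 80 8d 7a b4 f5 40 3e 51
query mem[0x10]=0x8d, mem[0x1b]=0x32, mem[0x29]=0x42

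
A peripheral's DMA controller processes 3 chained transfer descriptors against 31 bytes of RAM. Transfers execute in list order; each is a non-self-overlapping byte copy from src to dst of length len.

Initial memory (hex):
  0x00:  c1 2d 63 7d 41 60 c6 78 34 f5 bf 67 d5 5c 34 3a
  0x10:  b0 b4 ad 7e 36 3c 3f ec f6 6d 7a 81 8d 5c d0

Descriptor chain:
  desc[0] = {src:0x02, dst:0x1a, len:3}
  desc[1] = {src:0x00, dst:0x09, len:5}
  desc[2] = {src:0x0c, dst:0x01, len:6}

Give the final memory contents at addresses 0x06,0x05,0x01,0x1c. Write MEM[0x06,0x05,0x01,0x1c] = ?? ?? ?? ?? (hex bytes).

MEM[0x06,0x05,0x01,0x1c] = b4 b0 7d 41

D0: mem[0x1a..0x1c] <- [63 7d 41]
D1: mem[0x09..0x0d] <- [c1 2d 63 7d 41]
D2: mem[0x01..0x06] <- [7d 41 34 3a b0 b4]
query mem[0x06]=0xb4, mem[0x05]=0xb0, mem[0x01]=0x7d, mem[0x1c]=0x41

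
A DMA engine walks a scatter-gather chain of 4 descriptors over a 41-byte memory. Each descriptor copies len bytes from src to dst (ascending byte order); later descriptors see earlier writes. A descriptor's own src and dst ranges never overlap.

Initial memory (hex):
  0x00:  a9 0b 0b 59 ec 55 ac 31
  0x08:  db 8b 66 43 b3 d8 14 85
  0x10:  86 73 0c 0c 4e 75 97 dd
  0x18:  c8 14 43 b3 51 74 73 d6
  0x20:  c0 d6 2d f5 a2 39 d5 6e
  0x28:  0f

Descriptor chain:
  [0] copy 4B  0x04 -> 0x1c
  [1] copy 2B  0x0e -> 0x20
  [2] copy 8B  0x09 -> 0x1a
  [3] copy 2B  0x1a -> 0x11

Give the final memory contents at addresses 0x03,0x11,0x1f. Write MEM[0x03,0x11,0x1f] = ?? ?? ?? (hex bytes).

D0: mem[0x1c..0x1f] <- [ec 55 ac 31]
D1: mem[0x20..0x21] <- [14 85]
D2: mem[0x1a..0x21] <- [8b 66 43 b3 d8 14 85 86]
D3: mem[0x11..0x12] <- [8b 66]
query mem[0x03]=0x59, mem[0x11]=0x8b, mem[0x1f]=0x14

MEM[0x03,0x11,0x1f] = 59 8b 14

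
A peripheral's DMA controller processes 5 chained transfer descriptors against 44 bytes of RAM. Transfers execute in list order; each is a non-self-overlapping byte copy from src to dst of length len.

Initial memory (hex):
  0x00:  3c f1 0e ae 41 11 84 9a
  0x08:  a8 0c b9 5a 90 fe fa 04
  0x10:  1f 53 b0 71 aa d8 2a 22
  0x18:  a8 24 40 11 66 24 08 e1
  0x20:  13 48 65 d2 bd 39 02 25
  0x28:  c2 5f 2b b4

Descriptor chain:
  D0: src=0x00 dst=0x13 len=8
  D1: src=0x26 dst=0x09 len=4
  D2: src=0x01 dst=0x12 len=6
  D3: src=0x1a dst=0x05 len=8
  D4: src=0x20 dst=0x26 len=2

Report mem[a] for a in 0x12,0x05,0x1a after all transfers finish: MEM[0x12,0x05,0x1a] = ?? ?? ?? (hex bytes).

MEM[0x12,0x05,0x1a] = f1 9a 9a

[0] 0x00->0x13 len=8 : 3c f1 0e ae 41 11 84 9a
[1] 0x26->0x09 len=4 : 02 25 c2 5f
[2] 0x01->0x12 len=6 : f1 0e ae 41 11 84
[3] 0x1a->0x05 len=8 : 9a 11 66 24 08 e1 13 48
[4] 0x20->0x26 len=2 : 13 48
query mem[0x12]=0xf1, mem[0x05]=0x9a, mem[0x1a]=0x9a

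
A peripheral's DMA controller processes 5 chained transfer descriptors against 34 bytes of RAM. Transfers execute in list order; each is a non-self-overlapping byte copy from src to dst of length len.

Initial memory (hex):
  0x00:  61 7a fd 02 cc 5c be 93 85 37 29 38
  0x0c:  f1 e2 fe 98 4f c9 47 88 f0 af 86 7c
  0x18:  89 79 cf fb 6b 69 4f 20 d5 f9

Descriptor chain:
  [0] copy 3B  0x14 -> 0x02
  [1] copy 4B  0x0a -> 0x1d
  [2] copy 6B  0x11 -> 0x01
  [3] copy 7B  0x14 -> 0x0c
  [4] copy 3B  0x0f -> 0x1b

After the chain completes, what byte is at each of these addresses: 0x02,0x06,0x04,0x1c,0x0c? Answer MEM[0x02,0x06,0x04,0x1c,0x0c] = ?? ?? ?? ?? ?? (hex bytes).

MEM[0x02,0x06,0x04,0x1c,0x0c] = 47 86 f0 89 f0

#0 dst[0x02+3] := {0xf0,0xaf,0x86}
#1 dst[0x1d+4] := {0x29,0x38,0xf1,0xe2}
#2 dst[0x01+6] := {0xc9,0x47,0x88,0xf0,0xaf,0x86}
#3 dst[0x0c+7] := {0xf0,0xaf,0x86,0x7c,0x89,0x79,0xcf}
#4 dst[0x1b+3] := {0x7c,0x89,0x79}
query mem[0x02]=0x47, mem[0x06]=0x86, mem[0x04]=0xf0, mem[0x1c]=0x89, mem[0x0c]=0xf0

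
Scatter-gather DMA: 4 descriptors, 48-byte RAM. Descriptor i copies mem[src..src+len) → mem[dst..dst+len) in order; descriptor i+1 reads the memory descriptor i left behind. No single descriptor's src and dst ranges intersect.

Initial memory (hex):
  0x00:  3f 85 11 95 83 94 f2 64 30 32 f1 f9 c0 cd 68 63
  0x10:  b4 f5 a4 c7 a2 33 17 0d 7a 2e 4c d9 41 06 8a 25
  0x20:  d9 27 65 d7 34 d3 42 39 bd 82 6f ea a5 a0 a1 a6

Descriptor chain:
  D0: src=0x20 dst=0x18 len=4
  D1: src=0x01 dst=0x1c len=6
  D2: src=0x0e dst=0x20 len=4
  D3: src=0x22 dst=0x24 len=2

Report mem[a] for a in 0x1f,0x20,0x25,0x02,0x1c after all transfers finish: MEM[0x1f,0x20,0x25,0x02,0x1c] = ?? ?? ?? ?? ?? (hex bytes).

MEM[0x1f,0x20,0x25,0x02,0x1c] = 83 68 f5 11 85

  after D0: wrote 4B at 0x18 = d92765d7
  after D1: wrote 6B at 0x1c = 8511958394f2
  after D2: wrote 4B at 0x20 = 6863b4f5
  after D3: wrote 2B at 0x24 = b4f5
query mem[0x1f]=0x83, mem[0x20]=0x68, mem[0x25]=0xf5, mem[0x02]=0x11, mem[0x1c]=0x85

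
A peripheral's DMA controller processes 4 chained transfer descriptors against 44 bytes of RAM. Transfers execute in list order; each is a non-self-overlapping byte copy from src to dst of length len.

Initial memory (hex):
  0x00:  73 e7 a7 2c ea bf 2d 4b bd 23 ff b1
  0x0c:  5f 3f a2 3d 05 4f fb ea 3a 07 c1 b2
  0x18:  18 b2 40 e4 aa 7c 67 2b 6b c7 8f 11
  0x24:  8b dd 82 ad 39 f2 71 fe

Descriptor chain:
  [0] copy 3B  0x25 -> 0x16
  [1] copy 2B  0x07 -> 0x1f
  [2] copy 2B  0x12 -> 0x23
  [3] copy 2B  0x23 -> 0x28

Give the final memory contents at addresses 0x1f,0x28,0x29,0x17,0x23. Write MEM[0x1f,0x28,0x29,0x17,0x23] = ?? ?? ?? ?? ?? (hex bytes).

MEM[0x1f,0x28,0x29,0x17,0x23] = 4b fb ea 82 fb

[0] 0x25->0x16 len=3 : dd 82 ad
[1] 0x07->0x1f len=2 : 4b bd
[2] 0x12->0x23 len=2 : fb ea
[3] 0x23->0x28 len=2 : fb ea
query mem[0x1f]=0x4b, mem[0x28]=0xfb, mem[0x29]=0xea, mem[0x17]=0x82, mem[0x23]=0xfb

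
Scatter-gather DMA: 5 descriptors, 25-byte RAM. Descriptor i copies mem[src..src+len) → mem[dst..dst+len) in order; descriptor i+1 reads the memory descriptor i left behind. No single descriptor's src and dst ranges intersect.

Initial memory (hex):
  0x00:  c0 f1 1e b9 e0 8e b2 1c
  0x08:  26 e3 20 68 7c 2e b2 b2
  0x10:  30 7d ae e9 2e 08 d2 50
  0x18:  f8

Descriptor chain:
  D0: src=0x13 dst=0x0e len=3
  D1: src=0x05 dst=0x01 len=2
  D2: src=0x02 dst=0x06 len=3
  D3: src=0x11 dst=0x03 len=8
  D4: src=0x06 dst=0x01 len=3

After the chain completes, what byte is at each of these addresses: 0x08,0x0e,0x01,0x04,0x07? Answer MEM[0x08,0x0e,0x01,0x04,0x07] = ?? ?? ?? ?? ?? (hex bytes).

D0: mem[0x0e..0x10] <- [e9 2e 08]
D1: mem[0x01..0x02] <- [8e b2]
D2: mem[0x06..0x08] <- [b2 b9 e0]
D3: mem[0x03..0x0a] <- [7d ae e9 2e 08 d2 50 f8]
D4: mem[0x01..0x03] <- [2e 08 d2]
query mem[0x08]=0xd2, mem[0x0e]=0xe9, mem[0x01]=0x2e, mem[0x04]=0xae, mem[0x07]=0x08

MEM[0x08,0x0e,0x01,0x04,0x07] = d2 e9 2e ae 08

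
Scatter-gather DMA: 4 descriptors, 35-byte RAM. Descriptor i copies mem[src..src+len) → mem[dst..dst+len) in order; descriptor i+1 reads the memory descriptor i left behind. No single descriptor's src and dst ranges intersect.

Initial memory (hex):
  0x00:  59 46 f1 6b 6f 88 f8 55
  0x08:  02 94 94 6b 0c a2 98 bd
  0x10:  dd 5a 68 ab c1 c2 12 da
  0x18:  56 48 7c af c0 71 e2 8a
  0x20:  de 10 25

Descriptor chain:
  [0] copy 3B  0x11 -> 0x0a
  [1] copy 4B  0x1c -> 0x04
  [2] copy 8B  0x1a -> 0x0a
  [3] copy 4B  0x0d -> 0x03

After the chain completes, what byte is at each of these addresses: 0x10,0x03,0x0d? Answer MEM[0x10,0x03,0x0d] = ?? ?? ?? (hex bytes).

#0 dst[0x0a+3] := {0x5a,0x68,0xab}
#1 dst[0x04+4] := {0xc0,0x71,0xe2,0x8a}
#2 dst[0x0a+8] := {0x7c,0xaf,0xc0,0x71,0xe2,0x8a,0xde,0x10}
#3 dst[0x03+4] := {0x71,0xe2,0x8a,0xde}
query mem[0x10]=0xde, mem[0x03]=0x71, mem[0x0d]=0x71

MEM[0x10,0x03,0x0d] = de 71 71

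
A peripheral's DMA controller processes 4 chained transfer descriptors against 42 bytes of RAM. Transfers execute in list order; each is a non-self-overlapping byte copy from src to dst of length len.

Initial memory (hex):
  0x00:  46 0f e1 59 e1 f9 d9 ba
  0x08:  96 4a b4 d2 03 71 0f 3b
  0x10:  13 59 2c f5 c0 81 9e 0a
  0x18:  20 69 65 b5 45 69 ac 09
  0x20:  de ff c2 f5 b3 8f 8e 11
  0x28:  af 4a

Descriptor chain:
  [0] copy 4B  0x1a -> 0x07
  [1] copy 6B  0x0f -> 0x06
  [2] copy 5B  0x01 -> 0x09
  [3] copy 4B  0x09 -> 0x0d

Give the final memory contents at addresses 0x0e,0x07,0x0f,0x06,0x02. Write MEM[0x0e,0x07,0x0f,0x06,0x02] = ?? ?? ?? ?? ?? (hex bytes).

MEM[0x0e,0x07,0x0f,0x06,0x02] = e1 13 59 3b e1

#0 dst[0x07+4] := {0x65,0xb5,0x45,0x69}
#1 dst[0x06+6] := {0x3b,0x13,0x59,0x2c,0xf5,0xc0}
#2 dst[0x09+5] := {0x0f,0xe1,0x59,0xe1,0xf9}
#3 dst[0x0d+4] := {0x0f,0xe1,0x59,0xe1}
query mem[0x0e]=0xe1, mem[0x07]=0x13, mem[0x0f]=0x59, mem[0x06]=0x3b, mem[0x02]=0xe1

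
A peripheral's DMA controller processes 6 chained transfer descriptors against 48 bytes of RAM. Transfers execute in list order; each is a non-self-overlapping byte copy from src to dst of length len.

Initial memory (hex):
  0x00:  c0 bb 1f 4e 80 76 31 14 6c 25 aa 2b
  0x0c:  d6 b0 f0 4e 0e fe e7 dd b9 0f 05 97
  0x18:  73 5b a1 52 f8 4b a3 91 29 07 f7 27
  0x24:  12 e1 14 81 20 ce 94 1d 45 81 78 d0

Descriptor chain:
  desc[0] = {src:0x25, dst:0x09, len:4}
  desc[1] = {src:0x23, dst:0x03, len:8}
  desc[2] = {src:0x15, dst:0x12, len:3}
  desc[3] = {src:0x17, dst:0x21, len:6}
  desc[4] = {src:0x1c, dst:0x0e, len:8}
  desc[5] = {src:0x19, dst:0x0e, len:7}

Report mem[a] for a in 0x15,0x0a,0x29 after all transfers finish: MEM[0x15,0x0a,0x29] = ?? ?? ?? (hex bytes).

MEM[0x15,0x0a,0x29] = 5b 94 ce

#0 dst[0x09+4] := {0xe1,0x14,0x81,0x20}
#1 dst[0x03+8] := {0x27,0x12,0xe1,0x14,0x81,0x20,0xce,0x94}
#2 dst[0x12+3] := {0x0f,0x05,0x97}
#3 dst[0x21+6] := {0x97,0x73,0x5b,0xa1,0x52,0xf8}
#4 dst[0x0e+8] := {0xf8,0x4b,0xa3,0x91,0x29,0x97,0x73,0x5b}
#5 dst[0x0e+7] := {0x5b,0xa1,0x52,0xf8,0x4b,0xa3,0x91}
query mem[0x15]=0x5b, mem[0x0a]=0x94, mem[0x29]=0xce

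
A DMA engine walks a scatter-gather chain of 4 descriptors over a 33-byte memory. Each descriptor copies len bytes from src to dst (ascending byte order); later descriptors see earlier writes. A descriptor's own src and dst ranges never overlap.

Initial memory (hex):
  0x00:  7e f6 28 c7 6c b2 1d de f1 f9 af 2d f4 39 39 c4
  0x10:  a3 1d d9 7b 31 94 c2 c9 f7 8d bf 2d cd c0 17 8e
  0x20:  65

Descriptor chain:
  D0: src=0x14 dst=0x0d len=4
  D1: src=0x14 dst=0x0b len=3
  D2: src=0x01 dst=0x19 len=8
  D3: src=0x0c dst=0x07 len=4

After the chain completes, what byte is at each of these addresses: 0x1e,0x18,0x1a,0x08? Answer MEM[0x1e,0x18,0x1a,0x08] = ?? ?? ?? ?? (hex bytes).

[0] 0x14->0x0d len=4 : 31 94 c2 c9
[1] 0x14->0x0b len=3 : 31 94 c2
[2] 0x01->0x19 len=8 : f6 28 c7 6c b2 1d de f1
[3] 0x0c->0x07 len=4 : 94 c2 94 c2
query mem[0x1e]=0x1d, mem[0x18]=0xf7, mem[0x1a]=0x28, mem[0x08]=0xc2

MEM[0x1e,0x18,0x1a,0x08] = 1d f7 28 c2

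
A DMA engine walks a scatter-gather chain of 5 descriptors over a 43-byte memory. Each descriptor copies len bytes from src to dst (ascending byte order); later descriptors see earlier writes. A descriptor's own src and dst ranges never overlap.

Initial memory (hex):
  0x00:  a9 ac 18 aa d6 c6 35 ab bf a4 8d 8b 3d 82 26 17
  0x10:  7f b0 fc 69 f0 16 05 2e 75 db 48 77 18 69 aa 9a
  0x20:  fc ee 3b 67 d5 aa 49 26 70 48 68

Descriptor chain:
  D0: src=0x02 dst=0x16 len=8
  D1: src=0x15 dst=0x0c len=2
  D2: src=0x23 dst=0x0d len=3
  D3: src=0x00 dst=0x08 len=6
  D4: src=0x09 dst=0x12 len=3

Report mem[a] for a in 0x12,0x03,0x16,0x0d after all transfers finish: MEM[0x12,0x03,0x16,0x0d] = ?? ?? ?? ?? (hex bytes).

MEM[0x12,0x03,0x16,0x0d] = ac aa 18 c6

#0 dst[0x16+8] := {0x18,0xaa,0xd6,0xc6,0x35,0xab,0xbf,0xa4}
#1 dst[0x0c+2] := {0x16,0x18}
#2 dst[0x0d+3] := {0x67,0xd5,0xaa}
#3 dst[0x08+6] := {0xa9,0xac,0x18,0xaa,0xd6,0xc6}
#4 dst[0x12+3] := {0xac,0x18,0xaa}
query mem[0x12]=0xac, mem[0x03]=0xaa, mem[0x16]=0x18, mem[0x0d]=0xc6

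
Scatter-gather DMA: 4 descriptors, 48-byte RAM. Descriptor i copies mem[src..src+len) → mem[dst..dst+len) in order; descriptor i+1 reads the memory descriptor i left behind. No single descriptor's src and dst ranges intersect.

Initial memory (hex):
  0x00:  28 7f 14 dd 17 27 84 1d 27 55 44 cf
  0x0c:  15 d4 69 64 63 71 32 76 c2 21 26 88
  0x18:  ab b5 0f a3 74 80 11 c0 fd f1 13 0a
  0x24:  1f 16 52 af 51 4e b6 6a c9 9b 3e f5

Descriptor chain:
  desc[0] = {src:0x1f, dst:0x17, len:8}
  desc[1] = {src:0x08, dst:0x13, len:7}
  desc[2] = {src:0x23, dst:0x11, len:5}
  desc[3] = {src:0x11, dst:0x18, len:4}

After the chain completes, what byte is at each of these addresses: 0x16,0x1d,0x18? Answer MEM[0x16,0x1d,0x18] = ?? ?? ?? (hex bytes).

MEM[0x16,0x1d,0x18] = cf 16 0a

[0] 0x1f->0x17 len=8 : c0 fd f1 13 0a 1f 16 52
[1] 0x08->0x13 len=7 : 27 55 44 cf 15 d4 69
[2] 0x23->0x11 len=5 : 0a 1f 16 52 af
[3] 0x11->0x18 len=4 : 0a 1f 16 52
query mem[0x16]=0xcf, mem[0x1d]=0x16, mem[0x18]=0x0a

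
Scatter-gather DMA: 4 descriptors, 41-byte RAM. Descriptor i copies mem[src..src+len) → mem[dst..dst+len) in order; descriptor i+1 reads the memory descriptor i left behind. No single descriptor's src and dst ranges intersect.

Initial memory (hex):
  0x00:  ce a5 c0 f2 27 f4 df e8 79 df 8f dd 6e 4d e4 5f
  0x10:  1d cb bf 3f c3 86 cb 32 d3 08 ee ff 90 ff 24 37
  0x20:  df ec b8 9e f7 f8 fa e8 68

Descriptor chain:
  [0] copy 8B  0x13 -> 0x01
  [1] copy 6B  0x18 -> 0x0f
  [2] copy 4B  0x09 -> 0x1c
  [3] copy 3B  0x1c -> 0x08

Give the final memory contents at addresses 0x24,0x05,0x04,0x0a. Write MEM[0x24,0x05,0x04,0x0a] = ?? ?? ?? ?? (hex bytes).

D0: mem[0x01..0x08] <- [3f c3 86 cb 32 d3 08 ee]
D1: mem[0x0f..0x14] <- [d3 08 ee ff 90 ff]
D2: mem[0x1c..0x1f] <- [df 8f dd 6e]
D3: mem[0x08..0x0a] <- [df 8f dd]
query mem[0x24]=0xf7, mem[0x05]=0x32, mem[0x04]=0xcb, mem[0x0a]=0xdd

MEM[0x24,0x05,0x04,0x0a] = f7 32 cb dd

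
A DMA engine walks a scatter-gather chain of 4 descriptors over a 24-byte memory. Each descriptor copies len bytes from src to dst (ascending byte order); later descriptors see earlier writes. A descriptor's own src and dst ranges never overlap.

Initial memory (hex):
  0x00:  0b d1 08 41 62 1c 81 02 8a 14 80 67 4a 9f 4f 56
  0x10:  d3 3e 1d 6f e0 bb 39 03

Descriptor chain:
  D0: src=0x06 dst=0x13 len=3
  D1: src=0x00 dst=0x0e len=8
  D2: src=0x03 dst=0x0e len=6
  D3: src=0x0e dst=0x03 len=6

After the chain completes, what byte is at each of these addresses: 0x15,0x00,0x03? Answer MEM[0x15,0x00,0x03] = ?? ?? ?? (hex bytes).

  after D0: wrote 3B at 0x13 = 81028a
  after D1: wrote 8B at 0x0e = 0bd10841621c8102
  after D2: wrote 6B at 0x0e = 41621c81028a
  after D3: wrote 6B at 0x03 = 41621c81028a
query mem[0x15]=0x02, mem[0x00]=0x0b, mem[0x03]=0x41

MEM[0x15,0x00,0x03] = 02 0b 41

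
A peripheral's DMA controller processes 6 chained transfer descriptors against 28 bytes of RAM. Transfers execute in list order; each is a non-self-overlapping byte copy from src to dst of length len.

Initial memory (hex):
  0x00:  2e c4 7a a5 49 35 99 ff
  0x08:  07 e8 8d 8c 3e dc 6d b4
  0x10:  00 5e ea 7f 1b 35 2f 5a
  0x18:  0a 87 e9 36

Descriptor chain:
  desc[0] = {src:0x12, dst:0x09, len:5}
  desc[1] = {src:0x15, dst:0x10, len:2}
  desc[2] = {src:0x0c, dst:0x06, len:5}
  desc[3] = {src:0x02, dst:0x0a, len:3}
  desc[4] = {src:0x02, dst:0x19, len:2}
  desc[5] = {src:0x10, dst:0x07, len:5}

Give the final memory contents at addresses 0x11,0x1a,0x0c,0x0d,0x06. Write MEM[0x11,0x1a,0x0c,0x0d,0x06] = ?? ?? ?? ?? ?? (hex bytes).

MEM[0x11,0x1a,0x0c,0x0d,0x06] = 2f a5 49 2f 35

  after D0: wrote 5B at 0x09 = ea7f1b352f
  after D1: wrote 2B at 0x10 = 352f
  after D2: wrote 5B at 0x06 = 352f6db435
  after D3: wrote 3B at 0x0a = 7aa549
  after D4: wrote 2B at 0x19 = 7aa5
  after D5: wrote 5B at 0x07 = 352fea7f1b
query mem[0x11]=0x2f, mem[0x1a]=0xa5, mem[0x0c]=0x49, mem[0x0d]=0x2f, mem[0x06]=0x35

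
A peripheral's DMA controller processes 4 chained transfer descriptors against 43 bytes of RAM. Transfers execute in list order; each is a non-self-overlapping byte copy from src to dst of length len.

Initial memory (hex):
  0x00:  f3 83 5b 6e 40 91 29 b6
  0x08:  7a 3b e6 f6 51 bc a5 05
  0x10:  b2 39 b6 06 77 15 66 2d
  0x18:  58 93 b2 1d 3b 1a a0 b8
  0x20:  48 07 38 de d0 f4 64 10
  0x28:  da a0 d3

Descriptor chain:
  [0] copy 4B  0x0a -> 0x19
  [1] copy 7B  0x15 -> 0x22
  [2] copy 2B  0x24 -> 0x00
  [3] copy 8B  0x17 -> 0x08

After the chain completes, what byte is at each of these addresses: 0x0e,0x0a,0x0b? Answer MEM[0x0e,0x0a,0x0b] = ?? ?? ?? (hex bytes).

  after D0: wrote 4B at 0x19 = e6f651bc
  after D1: wrote 7B at 0x22 = 15662d58e6f651
  after D2: wrote 2B at 0x00 = 2d58
  after D3: wrote 8B at 0x08 = 2d58e6f651bc1aa0
query mem[0x0e]=0x1a, mem[0x0a]=0xe6, mem[0x0b]=0xf6

MEM[0x0e,0x0a,0x0b] = 1a e6 f6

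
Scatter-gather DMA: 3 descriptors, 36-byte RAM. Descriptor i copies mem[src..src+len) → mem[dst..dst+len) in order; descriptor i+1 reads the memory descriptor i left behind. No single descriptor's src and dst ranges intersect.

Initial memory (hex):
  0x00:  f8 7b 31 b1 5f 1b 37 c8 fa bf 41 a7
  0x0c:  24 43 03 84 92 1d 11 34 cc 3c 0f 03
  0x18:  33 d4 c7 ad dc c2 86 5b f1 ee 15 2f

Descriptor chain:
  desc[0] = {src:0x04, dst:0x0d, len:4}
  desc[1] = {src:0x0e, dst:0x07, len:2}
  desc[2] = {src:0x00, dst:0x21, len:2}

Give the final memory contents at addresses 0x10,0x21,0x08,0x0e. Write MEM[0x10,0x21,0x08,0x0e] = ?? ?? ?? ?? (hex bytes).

MEM[0x10,0x21,0x08,0x0e] = c8 f8 37 1b

D0: mem[0x0d..0x10] <- [5f 1b 37 c8]
D1: mem[0x07..0x08] <- [1b 37]
D2: mem[0x21..0x22] <- [f8 7b]
query mem[0x10]=0xc8, mem[0x21]=0xf8, mem[0x08]=0x37, mem[0x0e]=0x1b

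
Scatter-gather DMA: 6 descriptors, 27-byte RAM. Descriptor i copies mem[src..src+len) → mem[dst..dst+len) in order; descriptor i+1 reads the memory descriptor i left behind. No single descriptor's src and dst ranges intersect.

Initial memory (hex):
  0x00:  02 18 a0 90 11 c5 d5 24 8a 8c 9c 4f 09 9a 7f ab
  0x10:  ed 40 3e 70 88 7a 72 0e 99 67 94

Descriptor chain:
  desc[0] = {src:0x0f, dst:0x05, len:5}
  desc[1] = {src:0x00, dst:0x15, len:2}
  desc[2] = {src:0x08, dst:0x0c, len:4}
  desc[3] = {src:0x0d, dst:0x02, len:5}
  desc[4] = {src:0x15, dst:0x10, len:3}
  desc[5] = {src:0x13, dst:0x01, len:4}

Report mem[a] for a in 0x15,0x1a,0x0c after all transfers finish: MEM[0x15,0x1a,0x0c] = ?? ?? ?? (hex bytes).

[0] 0x0f->0x05 len=5 : ab ed 40 3e 70
[1] 0x00->0x15 len=2 : 02 18
[2] 0x08->0x0c len=4 : 3e 70 9c 4f
[3] 0x0d->0x02 len=5 : 70 9c 4f ed 40
[4] 0x15->0x10 len=3 : 02 18 0e
[5] 0x13->0x01 len=4 : 70 88 02 18
query mem[0x15]=0x02, mem[0x1a]=0x94, mem[0x0c]=0x3e

MEM[0x15,0x1a,0x0c] = 02 94 3e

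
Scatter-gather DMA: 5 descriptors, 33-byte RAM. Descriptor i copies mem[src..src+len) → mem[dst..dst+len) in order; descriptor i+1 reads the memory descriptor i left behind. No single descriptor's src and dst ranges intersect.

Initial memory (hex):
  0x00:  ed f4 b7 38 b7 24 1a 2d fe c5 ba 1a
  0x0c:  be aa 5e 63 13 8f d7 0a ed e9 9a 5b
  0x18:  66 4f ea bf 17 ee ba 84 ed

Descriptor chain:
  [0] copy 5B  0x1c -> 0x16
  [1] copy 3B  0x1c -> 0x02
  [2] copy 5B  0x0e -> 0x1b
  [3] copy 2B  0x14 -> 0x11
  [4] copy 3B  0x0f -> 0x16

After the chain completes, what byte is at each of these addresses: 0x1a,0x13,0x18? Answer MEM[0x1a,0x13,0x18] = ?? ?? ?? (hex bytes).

D0: mem[0x16..0x1a] <- [17 ee ba 84 ed]
D1: mem[0x02..0x04] <- [17 ee ba]
D2: mem[0x1b..0x1f] <- [5e 63 13 8f d7]
D3: mem[0x11..0x12] <- [ed e9]
D4: mem[0x16..0x18] <- [63 13 ed]
query mem[0x1a]=0xed, mem[0x13]=0x0a, mem[0x18]=0xed

MEM[0x1a,0x13,0x18] = ed 0a ed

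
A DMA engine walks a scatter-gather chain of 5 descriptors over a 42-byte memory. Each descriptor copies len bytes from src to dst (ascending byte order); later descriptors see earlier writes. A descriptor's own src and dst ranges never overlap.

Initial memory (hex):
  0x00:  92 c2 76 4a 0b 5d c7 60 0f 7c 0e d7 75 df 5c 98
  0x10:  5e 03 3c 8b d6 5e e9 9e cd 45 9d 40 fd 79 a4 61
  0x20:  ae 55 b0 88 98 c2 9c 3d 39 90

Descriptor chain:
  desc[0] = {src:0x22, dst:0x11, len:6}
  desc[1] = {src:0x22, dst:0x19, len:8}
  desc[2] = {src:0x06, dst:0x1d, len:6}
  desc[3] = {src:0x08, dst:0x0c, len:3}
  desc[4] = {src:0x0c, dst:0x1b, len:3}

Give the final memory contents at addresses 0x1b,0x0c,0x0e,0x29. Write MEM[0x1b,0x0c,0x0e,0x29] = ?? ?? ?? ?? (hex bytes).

  after D0: wrote 6B at 0x11 = b08898c29c3d
  after D1: wrote 8B at 0x19 = b08898c29c3d3990
  after D2: wrote 6B at 0x1d = c7600f7c0ed7
  after D3: wrote 3B at 0x0c = 0f7c0e
  after D4: wrote 3B at 0x1b = 0f7c0e
query mem[0x1b]=0x0f, mem[0x0c]=0x0f, mem[0x0e]=0x0e, mem[0x29]=0x90

MEM[0x1b,0x0c,0x0e,0x29] = 0f 0f 0e 90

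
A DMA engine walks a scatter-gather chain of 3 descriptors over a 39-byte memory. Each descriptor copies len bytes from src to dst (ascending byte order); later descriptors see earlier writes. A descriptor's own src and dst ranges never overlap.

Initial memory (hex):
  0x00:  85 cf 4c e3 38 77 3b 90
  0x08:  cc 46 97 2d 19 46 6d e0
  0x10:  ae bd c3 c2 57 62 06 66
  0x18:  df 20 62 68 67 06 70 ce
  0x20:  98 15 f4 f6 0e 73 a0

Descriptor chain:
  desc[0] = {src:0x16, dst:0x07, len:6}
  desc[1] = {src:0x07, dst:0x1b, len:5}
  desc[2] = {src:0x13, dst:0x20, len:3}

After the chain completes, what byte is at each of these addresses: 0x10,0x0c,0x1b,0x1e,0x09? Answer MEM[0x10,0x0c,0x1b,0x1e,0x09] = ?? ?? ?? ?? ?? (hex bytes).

MEM[0x10,0x0c,0x1b,0x1e,0x09] = ae 68 06 20 df

#0 dst[0x07+6] := {0x06,0x66,0xdf,0x20,0x62,0x68}
#1 dst[0x1b+5] := {0x06,0x66,0xdf,0x20,0x62}
#2 dst[0x20+3] := {0xc2,0x57,0x62}
query mem[0x10]=0xae, mem[0x0c]=0x68, mem[0x1b]=0x06, mem[0x1e]=0x20, mem[0x09]=0xdf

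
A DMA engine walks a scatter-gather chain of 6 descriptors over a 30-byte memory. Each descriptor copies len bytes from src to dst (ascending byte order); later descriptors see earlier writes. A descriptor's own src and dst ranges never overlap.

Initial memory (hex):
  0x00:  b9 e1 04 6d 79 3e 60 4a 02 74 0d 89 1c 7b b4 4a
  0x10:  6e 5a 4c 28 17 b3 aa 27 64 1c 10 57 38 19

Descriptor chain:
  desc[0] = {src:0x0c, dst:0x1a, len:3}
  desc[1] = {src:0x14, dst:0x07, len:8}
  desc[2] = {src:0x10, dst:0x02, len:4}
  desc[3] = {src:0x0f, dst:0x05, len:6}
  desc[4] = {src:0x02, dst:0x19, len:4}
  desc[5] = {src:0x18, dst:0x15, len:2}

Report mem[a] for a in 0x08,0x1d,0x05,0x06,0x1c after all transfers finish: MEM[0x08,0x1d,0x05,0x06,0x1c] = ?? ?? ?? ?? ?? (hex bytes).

[0] 0x0c->0x1a len=3 : 1c 7b b4
[1] 0x14->0x07 len=8 : 17 b3 aa 27 64 1c 1c 7b
[2] 0x10->0x02 len=4 : 6e 5a 4c 28
[3] 0x0f->0x05 len=6 : 4a 6e 5a 4c 28 17
[4] 0x02->0x19 len=4 : 6e 5a 4c 4a
[5] 0x18->0x15 len=2 : 64 6e
query mem[0x08]=0x4c, mem[0x1d]=0x19, mem[0x05]=0x4a, mem[0x06]=0x6e, mem[0x1c]=0x4a

MEM[0x08,0x1d,0x05,0x06,0x1c] = 4c 19 4a 6e 4a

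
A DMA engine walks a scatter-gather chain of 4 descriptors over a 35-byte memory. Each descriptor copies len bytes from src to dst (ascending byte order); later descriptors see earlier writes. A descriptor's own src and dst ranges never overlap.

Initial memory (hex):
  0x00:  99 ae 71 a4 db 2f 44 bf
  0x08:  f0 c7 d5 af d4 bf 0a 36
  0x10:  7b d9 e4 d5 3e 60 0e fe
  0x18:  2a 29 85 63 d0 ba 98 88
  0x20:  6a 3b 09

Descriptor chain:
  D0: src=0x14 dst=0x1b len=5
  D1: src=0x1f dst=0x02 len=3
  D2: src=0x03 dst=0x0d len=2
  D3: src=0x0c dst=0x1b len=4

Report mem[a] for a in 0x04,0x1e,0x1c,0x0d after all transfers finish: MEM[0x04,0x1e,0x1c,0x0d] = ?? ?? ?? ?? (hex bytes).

MEM[0x04,0x1e,0x1c,0x0d] = 3b 36 6a 6a

  after D0: wrote 5B at 0x1b = 3e600efe2a
  after D1: wrote 3B at 0x02 = 2a6a3b
  after D2: wrote 2B at 0x0d = 6a3b
  after D3: wrote 4B at 0x1b = d46a3b36
query mem[0x04]=0x3b, mem[0x1e]=0x36, mem[0x1c]=0x6a, mem[0x0d]=0x6a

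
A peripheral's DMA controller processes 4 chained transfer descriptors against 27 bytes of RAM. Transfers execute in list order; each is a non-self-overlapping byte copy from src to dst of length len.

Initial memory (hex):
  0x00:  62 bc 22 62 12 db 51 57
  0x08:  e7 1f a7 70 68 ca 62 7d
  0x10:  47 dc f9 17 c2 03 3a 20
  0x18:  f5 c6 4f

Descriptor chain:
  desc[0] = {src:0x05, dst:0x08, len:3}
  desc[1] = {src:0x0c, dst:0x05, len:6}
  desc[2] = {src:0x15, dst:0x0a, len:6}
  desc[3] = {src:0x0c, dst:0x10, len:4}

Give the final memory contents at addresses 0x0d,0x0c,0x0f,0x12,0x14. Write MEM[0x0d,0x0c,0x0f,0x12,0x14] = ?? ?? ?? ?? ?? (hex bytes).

D0: mem[0x08..0x0a] <- [db 51 57]
D1: mem[0x05..0x0a] <- [68 ca 62 7d 47 dc]
D2: mem[0x0a..0x0f] <- [03 3a 20 f5 c6 4f]
D3: mem[0x10..0x13] <- [20 f5 c6 4f]
query mem[0x0d]=0xf5, mem[0x0c]=0x20, mem[0x0f]=0x4f, mem[0x12]=0xc6, mem[0x14]=0xc2

MEM[0x0d,0x0c,0x0f,0x12,0x14] = f5 20 4f c6 c2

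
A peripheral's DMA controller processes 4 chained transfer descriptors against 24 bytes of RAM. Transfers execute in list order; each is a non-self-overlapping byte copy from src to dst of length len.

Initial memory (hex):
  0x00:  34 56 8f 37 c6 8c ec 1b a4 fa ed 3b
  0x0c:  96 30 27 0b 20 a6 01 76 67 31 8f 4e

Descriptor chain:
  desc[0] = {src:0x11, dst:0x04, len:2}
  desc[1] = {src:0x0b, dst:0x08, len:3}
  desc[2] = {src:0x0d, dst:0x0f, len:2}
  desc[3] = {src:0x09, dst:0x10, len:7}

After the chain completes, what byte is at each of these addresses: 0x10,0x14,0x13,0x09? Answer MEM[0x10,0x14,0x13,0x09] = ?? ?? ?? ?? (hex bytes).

[0] 0x11->0x04 len=2 : a6 01
[1] 0x0b->0x08 len=3 : 3b 96 30
[2] 0x0d->0x0f len=2 : 30 27
[3] 0x09->0x10 len=7 : 96 30 3b 96 30 27 30
query mem[0x10]=0x96, mem[0x14]=0x30, mem[0x13]=0x96, mem[0x09]=0x96

MEM[0x10,0x14,0x13,0x09] = 96 30 96 96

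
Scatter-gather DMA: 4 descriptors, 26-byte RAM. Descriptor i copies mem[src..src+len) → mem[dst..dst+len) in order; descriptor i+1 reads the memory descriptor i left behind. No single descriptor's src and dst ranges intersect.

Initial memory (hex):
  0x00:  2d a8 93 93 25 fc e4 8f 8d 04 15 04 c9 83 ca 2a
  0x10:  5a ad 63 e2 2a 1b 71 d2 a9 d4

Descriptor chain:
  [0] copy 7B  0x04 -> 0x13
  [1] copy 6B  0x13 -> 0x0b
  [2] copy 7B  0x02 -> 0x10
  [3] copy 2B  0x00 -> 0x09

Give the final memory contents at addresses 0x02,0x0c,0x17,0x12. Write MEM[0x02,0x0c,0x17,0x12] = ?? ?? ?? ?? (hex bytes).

MEM[0x02,0x0c,0x17,0x12] = 93 fc 8d 25

  after D0: wrote 7B at 0x13 = 25fce48f8d0415
  after D1: wrote 6B at 0x0b = 25fce48f8d04
  after D2: wrote 7B at 0x10 = 939325fce48f8d
  after D3: wrote 2B at 0x09 = 2da8
query mem[0x02]=0x93, mem[0x0c]=0xfc, mem[0x17]=0x8d, mem[0x12]=0x25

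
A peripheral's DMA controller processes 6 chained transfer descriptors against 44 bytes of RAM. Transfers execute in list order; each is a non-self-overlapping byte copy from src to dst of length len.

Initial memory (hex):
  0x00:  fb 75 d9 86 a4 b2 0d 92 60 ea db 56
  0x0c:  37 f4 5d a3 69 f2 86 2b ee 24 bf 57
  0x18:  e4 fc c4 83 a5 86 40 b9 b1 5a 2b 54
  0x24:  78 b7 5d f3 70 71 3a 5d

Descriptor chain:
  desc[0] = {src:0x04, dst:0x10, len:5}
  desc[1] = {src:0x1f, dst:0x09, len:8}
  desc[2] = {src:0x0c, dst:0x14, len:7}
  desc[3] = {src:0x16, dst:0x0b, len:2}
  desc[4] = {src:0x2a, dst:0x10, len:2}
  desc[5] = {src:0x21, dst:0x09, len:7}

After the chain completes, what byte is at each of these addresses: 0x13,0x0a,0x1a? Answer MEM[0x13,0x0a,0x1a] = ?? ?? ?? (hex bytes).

MEM[0x13,0x0a,0x1a] = 92 2b 0d

D0: mem[0x10..0x14] <- [a4 b2 0d 92 60]
D1: mem[0x09..0x10] <- [b9 b1 5a 2b 54 78 b7 5d]
D2: mem[0x14..0x1a] <- [2b 54 78 b7 5d b2 0d]
D3: mem[0x0b..0x0c] <- [78 b7]
D4: mem[0x10..0x11] <- [3a 5d]
D5: mem[0x09..0x0f] <- [5a 2b 54 78 b7 5d f3]
query mem[0x13]=0x92, mem[0x0a]=0x2b, mem[0x1a]=0x0d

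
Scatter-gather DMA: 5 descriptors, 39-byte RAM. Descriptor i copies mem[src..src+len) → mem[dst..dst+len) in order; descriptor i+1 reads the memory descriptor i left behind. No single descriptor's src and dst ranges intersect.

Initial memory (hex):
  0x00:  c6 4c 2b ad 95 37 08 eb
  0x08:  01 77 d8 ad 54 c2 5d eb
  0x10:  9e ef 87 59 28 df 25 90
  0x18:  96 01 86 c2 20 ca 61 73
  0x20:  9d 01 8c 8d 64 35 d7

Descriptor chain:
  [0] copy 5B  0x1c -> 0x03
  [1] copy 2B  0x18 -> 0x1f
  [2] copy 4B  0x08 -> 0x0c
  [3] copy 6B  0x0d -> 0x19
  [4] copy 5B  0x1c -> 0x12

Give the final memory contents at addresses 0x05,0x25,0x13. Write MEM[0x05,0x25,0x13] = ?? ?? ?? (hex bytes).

  after D0: wrote 5B at 0x03 = 20ca61739d
  after D1: wrote 2B at 0x1f = 9601
  after D2: wrote 4B at 0x0c = 0177d8ad
  after D3: wrote 6B at 0x19 = 77d8ad9eef87
  after D4: wrote 5B at 0x12 = 9eef879601
query mem[0x05]=0x61, mem[0x25]=0x35, mem[0x13]=0xef

MEM[0x05,0x25,0x13] = 61 35 ef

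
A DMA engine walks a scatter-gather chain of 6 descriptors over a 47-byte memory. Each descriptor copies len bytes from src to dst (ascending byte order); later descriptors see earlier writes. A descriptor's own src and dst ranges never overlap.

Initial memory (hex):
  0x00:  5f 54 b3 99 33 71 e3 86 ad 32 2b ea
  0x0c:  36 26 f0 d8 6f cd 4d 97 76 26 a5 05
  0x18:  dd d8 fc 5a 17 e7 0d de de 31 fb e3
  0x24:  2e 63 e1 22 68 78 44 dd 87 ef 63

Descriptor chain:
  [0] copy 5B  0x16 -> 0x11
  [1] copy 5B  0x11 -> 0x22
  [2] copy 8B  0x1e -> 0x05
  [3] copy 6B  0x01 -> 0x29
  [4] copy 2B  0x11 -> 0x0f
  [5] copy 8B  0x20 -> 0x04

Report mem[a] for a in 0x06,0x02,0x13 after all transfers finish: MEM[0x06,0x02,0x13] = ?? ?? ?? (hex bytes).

D0: mem[0x11..0x15] <- [a5 05 dd d8 fc]
D1: mem[0x22..0x26] <- [a5 05 dd d8 fc]
D2: mem[0x05..0x0c] <- [0d de de 31 a5 05 dd d8]
D3: mem[0x29..0x2e] <- [54 b3 99 33 0d de]
D4: mem[0x0f..0x10] <- [a5 05]
D5: mem[0x04..0x0b] <- [de 31 a5 05 dd d8 fc 22]
query mem[0x06]=0xa5, mem[0x02]=0xb3, mem[0x13]=0xdd

MEM[0x06,0x02,0x13] = a5 b3 dd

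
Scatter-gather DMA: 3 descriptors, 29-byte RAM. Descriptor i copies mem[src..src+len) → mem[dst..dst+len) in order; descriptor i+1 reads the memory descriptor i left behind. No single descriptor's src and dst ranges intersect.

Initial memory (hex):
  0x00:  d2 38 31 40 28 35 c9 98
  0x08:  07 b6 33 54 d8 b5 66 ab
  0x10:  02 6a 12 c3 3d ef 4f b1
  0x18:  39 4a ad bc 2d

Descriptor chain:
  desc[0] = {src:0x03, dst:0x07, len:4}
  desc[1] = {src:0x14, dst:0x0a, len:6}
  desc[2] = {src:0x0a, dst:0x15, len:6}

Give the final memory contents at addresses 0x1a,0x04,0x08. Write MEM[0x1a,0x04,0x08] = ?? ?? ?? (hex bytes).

MEM[0x1a,0x04,0x08] = 4a 28 28

D0: mem[0x07..0x0a] <- [40 28 35 c9]
D1: mem[0x0a..0x0f] <- [3d ef 4f b1 39 4a]
D2: mem[0x15..0x1a] <- [3d ef 4f b1 39 4a]
query mem[0x1a]=0x4a, mem[0x04]=0x28, mem[0x08]=0x28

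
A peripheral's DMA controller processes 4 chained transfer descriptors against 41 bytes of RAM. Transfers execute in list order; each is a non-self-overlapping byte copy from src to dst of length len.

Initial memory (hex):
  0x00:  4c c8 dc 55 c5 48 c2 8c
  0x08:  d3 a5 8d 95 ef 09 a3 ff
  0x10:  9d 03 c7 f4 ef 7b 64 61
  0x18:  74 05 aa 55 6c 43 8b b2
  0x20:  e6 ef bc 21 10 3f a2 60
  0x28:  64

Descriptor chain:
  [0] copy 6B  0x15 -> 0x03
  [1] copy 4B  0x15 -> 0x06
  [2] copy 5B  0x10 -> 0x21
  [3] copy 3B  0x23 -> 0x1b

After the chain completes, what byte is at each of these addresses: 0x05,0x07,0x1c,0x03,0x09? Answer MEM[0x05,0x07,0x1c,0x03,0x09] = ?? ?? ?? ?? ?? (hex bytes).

MEM[0x05,0x07,0x1c,0x03,0x09] = 61 64 f4 7b 74

D0: mem[0x03..0x08] <- [7b 64 61 74 05 aa]
D1: mem[0x06..0x09] <- [7b 64 61 74]
D2: mem[0x21..0x25] <- [9d 03 c7 f4 ef]
D3: mem[0x1b..0x1d] <- [c7 f4 ef]
query mem[0x05]=0x61, mem[0x07]=0x64, mem[0x1c]=0xf4, mem[0x03]=0x7b, mem[0x09]=0x74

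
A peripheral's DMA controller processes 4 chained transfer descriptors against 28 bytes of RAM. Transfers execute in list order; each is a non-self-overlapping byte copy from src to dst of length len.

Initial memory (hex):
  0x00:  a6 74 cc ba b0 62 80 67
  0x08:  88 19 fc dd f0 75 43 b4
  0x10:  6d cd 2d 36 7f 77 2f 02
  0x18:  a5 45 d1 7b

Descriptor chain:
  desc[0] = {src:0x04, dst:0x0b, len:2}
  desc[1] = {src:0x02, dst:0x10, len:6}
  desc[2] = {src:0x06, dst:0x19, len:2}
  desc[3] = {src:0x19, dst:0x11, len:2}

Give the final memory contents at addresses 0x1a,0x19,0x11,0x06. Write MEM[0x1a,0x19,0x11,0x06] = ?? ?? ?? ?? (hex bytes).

MEM[0x1a,0x19,0x11,0x06] = 67 80 80 80

#0 dst[0x0b+2] := {0xb0,0x62}
#1 dst[0x10+6] := {0xcc,0xba,0xb0,0x62,0x80,0x67}
#2 dst[0x19+2] := {0x80,0x67}
#3 dst[0x11+2] := {0x80,0x67}
query mem[0x1a]=0x67, mem[0x19]=0x80, mem[0x11]=0x80, mem[0x06]=0x80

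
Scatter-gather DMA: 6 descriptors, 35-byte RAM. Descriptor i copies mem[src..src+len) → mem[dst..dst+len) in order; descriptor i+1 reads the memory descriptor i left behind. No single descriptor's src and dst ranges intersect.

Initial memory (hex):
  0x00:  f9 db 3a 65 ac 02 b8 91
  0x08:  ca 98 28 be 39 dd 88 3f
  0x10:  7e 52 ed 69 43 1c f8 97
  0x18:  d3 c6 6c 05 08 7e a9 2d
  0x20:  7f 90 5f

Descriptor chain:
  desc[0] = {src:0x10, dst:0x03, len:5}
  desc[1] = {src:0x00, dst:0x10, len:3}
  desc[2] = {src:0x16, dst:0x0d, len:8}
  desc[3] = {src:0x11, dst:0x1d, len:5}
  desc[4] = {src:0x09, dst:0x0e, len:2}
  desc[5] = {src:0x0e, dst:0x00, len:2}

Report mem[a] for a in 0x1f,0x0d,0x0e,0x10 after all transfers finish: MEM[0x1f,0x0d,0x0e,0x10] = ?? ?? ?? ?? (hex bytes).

MEM[0x1f,0x0d,0x0e,0x10] = 08 f8 98 c6

  after D0: wrote 5B at 0x03 = 7e52ed6943
  after D1: wrote 3B at 0x10 = f9db3a
  after D2: wrote 8B at 0x0d = f897d3c66c05087e
  after D3: wrote 5B at 0x1d = 6c05087e1c
  after D4: wrote 2B at 0x0e = 9828
  after D5: wrote 2B at 0x00 = 9828
query mem[0x1f]=0x08, mem[0x0d]=0xf8, mem[0x0e]=0x98, mem[0x10]=0xc6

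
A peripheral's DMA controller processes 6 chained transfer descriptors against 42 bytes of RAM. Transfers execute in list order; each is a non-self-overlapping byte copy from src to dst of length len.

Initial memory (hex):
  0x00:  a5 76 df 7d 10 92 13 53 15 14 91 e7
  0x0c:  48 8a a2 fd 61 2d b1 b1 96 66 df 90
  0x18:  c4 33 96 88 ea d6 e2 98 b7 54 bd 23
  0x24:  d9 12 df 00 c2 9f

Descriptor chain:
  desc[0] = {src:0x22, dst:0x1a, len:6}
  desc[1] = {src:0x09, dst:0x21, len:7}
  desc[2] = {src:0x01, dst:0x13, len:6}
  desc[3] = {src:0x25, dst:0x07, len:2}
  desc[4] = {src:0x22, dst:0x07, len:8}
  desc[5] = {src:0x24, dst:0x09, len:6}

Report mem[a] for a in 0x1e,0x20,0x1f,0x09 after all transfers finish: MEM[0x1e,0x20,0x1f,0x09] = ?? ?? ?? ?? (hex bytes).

[0] 0x22->0x1a len=6 : bd 23 d9 12 df 00
[1] 0x09->0x21 len=7 : 14 91 e7 48 8a a2 fd
[2] 0x01->0x13 len=6 : 76 df 7d 10 92 13
[3] 0x25->0x07 len=2 : 8a a2
[4] 0x22->0x07 len=8 : 91 e7 48 8a a2 fd c2 9f
[5] 0x24->0x09 len=6 : 48 8a a2 fd c2 9f
query mem[0x1e]=0xdf, mem[0x20]=0xb7, mem[0x1f]=0x00, mem[0x09]=0x48

MEM[0x1e,0x20,0x1f,0x09] = df b7 00 48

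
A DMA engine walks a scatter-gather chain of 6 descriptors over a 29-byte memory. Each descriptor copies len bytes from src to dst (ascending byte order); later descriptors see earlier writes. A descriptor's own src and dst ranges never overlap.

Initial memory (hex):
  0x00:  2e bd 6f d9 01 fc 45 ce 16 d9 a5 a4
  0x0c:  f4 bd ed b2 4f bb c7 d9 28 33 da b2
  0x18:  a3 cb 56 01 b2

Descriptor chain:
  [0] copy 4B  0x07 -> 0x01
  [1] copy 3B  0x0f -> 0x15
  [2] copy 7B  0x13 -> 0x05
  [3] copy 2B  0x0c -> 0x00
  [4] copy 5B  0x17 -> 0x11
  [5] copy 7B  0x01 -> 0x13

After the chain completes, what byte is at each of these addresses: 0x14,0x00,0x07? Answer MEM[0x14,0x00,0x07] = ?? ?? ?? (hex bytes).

MEM[0x14,0x00,0x07] = 16 f4 b2

[0] 0x07->0x01 len=4 : ce 16 d9 a5
[1] 0x0f->0x15 len=3 : b2 4f bb
[2] 0x13->0x05 len=7 : d9 28 b2 4f bb a3 cb
[3] 0x0c->0x00 len=2 : f4 bd
[4] 0x17->0x11 len=5 : bb a3 cb 56 01
[5] 0x01->0x13 len=7 : bd 16 d9 a5 d9 28 b2
query mem[0x14]=0x16, mem[0x00]=0xf4, mem[0x07]=0xb2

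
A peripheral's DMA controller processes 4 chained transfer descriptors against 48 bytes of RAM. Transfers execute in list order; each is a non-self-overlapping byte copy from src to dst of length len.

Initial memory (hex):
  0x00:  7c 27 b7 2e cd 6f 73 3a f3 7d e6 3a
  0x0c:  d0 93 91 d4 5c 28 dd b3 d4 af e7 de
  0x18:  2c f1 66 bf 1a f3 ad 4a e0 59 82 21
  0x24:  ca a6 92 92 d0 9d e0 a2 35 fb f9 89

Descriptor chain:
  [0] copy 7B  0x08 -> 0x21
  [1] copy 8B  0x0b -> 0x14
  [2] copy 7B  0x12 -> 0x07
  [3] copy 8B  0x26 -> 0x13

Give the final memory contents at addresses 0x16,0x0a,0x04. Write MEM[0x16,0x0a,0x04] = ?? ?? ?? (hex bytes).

MEM[0x16,0x0a,0x04] = 9d d0 cd

  after D0: wrote 7B at 0x21 = f37de63ad09391
  after D1: wrote 8B at 0x14 = 3ad09391d45c28dd
  after D2: wrote 7B at 0x07 = ddb33ad09391d4
  after D3: wrote 8B at 0x13 = 9391d09de0a235fb
query mem[0x16]=0x9d, mem[0x0a]=0xd0, mem[0x04]=0xcd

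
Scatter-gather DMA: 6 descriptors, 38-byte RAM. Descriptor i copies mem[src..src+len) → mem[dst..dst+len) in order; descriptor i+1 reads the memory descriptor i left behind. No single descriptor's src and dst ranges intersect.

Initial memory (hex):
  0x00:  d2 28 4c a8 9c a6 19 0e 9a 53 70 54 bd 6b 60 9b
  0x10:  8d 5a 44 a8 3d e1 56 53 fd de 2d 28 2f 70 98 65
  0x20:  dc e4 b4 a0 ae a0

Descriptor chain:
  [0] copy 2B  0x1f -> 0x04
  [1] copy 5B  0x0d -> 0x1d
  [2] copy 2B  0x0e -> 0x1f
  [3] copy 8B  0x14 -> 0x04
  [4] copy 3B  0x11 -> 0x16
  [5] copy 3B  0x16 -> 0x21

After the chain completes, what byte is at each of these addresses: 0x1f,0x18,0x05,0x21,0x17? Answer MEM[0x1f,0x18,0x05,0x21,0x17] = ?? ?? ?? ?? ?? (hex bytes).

MEM[0x1f,0x18,0x05,0x21,0x17] = 60 a8 e1 5a 44

D0: mem[0x04..0x05] <- [65 dc]
D1: mem[0x1d..0x21] <- [6b 60 9b 8d 5a]
D2: mem[0x1f..0x20] <- [60 9b]
D3: mem[0x04..0x0b] <- [3d e1 56 53 fd de 2d 28]
D4: mem[0x16..0x18] <- [5a 44 a8]
D5: mem[0x21..0x23] <- [5a 44 a8]
query mem[0x1f]=0x60, mem[0x18]=0xa8, mem[0x05]=0xe1, mem[0x21]=0x5a, mem[0x17]=0x44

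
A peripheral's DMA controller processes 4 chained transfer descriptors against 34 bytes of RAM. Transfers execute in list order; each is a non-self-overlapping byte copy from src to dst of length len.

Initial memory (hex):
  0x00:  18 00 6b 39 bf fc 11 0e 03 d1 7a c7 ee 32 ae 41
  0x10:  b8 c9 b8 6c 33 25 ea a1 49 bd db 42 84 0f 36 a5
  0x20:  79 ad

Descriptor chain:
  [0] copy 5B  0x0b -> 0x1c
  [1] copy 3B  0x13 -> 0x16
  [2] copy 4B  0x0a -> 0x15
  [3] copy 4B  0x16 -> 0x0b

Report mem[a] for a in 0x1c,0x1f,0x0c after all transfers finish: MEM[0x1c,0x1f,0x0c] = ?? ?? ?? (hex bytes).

#0 dst[0x1c+5] := {0xc7,0xee,0x32,0xae,0x41}
#1 dst[0x16+3] := {0x6c,0x33,0x25}
#2 dst[0x15+4] := {0x7a,0xc7,0xee,0x32}
#3 dst[0x0b+4] := {0xc7,0xee,0x32,0xbd}
query mem[0x1c]=0xc7, mem[0x1f]=0xae, mem[0x0c]=0xee

MEM[0x1c,0x1f,0x0c] = c7 ae ee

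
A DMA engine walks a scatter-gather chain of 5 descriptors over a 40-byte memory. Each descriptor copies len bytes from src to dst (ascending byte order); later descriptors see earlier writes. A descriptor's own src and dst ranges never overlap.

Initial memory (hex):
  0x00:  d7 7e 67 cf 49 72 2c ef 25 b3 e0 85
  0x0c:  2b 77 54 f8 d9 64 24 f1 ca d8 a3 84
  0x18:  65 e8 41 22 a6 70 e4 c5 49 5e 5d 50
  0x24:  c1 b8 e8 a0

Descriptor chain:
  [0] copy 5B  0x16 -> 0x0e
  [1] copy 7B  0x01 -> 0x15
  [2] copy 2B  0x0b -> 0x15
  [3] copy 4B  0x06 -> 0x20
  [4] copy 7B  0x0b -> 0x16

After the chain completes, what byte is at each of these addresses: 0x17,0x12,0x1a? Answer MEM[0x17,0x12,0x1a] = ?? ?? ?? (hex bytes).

#0 dst[0x0e+5] := {0xa3,0x84,0x65,0xe8,0x41}
#1 dst[0x15+7] := {0x7e,0x67,0xcf,0x49,0x72,0x2c,0xef}
#2 dst[0x15+2] := {0x85,0x2b}
#3 dst[0x20+4] := {0x2c,0xef,0x25,0xb3}
#4 dst[0x16+7] := {0x85,0x2b,0x77,0xa3,0x84,0x65,0xe8}
query mem[0x17]=0x2b, mem[0x12]=0x41, mem[0x1a]=0x84

MEM[0x17,0x12,0x1a] = 2b 41 84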